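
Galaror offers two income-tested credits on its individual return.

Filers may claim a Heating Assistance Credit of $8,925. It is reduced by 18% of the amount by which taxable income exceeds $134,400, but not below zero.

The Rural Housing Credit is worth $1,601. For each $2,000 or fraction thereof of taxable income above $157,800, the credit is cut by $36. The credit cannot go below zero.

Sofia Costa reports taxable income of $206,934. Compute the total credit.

$701

Heating Assistance Credit: 18% of the $72,534 excess over $134,400 is $13,056.12 ≥ base, so the credit is $0.
Rural Housing Credit: income exceeds $157,800 by $49,134, which is 25 full-or-partial $2,000 increments; reduction = 25 × $36 = $900, leaving $701.
Total: $0 + $701 = $701.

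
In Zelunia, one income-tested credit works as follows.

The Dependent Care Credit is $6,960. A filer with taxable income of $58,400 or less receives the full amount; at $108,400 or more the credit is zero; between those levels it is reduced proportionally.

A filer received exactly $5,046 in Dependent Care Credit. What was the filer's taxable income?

$5,046 is 5,046/6,960 of the full $6,960, so 1,914/6,960 of the $50,000 range has been used: income = $58,400 + $50,000 × 1,914/6,960 = $72,150.

$72,150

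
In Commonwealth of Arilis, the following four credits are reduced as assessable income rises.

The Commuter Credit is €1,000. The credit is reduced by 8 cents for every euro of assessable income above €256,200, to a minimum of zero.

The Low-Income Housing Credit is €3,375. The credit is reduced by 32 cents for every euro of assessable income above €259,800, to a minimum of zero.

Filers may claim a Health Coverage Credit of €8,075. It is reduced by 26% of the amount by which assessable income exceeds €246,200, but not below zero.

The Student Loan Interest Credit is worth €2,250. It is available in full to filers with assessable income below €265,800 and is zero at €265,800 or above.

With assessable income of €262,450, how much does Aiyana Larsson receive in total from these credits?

€9,127

Commuter Credit: 8% of the €6,250 excess over €256,200 is €500; credit = €1,000 − €500 = €500.
Low-Income Housing Credit: 32% of the €2,650 excess over €259,800 is €848; credit = €3,375 − €848 = €2,527.
Health Coverage Credit: 26% of the €16,250 excess over €246,200 is €4,225; credit = €8,075 − €4,225 = €3,850.
Student Loan Interest Credit: €262,450 is below the €265,800 cutoff, so the full €2,250 applies.
Total: €500 + €2,527 + €3,850 + €2,250 = €9,127.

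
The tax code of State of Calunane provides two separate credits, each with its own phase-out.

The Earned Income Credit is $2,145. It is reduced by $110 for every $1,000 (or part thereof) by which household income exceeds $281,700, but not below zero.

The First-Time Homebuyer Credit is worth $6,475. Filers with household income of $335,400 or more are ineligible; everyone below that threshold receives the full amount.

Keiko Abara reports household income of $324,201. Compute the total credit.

$6,475

Earned Income Credit: income exceeds $281,700 by $42,501 → 43 increments × $110 = $4,730 ≥ base, so the credit is $0.
First-Time Homebuyer Credit: $324,201 is below the $335,400 cutoff, so the full $6,475 applies.
Total: $0 + $6,475 = $6,475.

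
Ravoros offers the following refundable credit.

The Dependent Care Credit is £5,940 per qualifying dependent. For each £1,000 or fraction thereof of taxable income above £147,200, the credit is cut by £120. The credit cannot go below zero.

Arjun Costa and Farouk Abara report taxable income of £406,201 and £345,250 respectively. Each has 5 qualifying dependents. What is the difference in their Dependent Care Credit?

Arjun (£406,201): Dependent Care Credit: base = 5 × £5,940 = £29,700. income exceeds £147,200 by £259,001 → 260 increments × £120 = £31,200 ≥ base, so the credit is £0.
Farouk (£345,250): Dependent Care Credit: base = 5 × £5,940 = £29,700. income exceeds £147,200 by £198,050, which is 199 full-or-partial £1,000 increments; reduction = 199 × £120 = £23,880, leaving £5,820.
Difference: |£0 − £5,820| = £5,820.

£5,820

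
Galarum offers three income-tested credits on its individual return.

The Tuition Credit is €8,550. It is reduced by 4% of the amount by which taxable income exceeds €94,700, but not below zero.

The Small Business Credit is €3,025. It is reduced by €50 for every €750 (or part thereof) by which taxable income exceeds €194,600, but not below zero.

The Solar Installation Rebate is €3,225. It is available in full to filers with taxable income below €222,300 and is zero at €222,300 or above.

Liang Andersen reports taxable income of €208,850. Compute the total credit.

€9,284

Tuition Credit: 4% of the €114,150 excess over €94,700 is €4,566; credit = €8,550 − €4,566 = €3,984.
Small Business Credit: income exceeds €194,600 by €14,250, which is 19 full-or-partial €750 increments; reduction = 19 × €50 = €950, leaving €2,075.
Solar Installation Rebate: €208,850 is below the €222,300 cutoff, so the full €3,225 applies.
Total: €3,984 + €2,075 + €3,225 = €9,284.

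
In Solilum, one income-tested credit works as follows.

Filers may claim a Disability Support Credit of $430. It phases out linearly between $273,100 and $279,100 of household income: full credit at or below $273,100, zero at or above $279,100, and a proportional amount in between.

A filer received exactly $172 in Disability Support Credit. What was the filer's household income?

$276,700

$172 is 172/430 of the full $430, so 258/430 of the $6,000 range has been used: income = $273,100 + $6,000 × 258/430 = $276,700.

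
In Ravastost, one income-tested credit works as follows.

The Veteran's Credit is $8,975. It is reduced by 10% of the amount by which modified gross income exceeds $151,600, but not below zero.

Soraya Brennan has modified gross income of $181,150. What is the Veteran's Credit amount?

Veteran's Credit: 10% of the $29,550 excess over $151,600 is $2,955; credit = $8,975 − $2,955 = $6,020.

$6,020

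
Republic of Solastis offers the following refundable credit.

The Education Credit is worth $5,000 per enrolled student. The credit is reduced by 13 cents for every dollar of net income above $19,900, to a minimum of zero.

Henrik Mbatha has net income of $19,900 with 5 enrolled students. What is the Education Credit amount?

$25,000

Education Credit: base = 5 × $5,000 = $25,000. $19,900 is at or below the $19,900 threshold, so the full $25,000 applies.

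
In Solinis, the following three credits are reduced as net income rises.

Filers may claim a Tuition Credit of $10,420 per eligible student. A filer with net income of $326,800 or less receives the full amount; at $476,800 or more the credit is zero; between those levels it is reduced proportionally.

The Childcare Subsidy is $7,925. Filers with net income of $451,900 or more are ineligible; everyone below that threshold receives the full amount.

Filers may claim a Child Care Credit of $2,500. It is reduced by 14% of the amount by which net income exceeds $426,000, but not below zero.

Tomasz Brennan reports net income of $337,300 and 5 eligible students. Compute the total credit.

Tuition Credit: base = 5 × $10,420 = $52,100. $337,300 is $10,500 into a $150,000 phase-out range, leaving 139,500/150,000 of the credit: $52,100 × 139,500/150,000 = $48,453.
Childcare Subsidy: $337,300 is below the $451,900 cutoff, so the full $7,925 applies.
Child Care Credit: $337,300 is at or below the $426,000 threshold, so the full $2,500 applies.
Total: $48,453 + $7,925 + $2,500 = $58,878.

$58,878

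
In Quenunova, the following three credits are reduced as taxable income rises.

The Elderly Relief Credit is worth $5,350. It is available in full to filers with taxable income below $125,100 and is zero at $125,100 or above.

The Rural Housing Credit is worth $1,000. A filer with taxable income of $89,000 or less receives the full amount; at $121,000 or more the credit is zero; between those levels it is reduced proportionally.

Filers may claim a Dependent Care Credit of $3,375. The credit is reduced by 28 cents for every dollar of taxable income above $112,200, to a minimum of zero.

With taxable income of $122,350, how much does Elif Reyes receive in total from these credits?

$5,883

Elderly Relief Credit: $122,350 is below the $125,100 cutoff, so the full $5,350 applies.
Rural Housing Credit: $122,350 is at or above $121,000, so the credit is $0.
Dependent Care Credit: 28% of the $10,150 excess over $112,200 is $2,842; credit = $3,375 − $2,842 = $533.
Total: $5,350 + $0 + $533 = $5,883.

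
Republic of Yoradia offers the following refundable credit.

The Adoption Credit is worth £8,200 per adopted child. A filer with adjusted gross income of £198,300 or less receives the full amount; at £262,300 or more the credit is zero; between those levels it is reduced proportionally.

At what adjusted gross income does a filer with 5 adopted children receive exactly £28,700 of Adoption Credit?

Full credit = 5 × £8,200 = £41,000.
£28,700 is 28,700/41,000 of the full £41,000, so 12,300/41,000 of the £64,000 range has been used: income = £198,300 + £64,000 × 12,300/41,000 = £217,500.

£217,500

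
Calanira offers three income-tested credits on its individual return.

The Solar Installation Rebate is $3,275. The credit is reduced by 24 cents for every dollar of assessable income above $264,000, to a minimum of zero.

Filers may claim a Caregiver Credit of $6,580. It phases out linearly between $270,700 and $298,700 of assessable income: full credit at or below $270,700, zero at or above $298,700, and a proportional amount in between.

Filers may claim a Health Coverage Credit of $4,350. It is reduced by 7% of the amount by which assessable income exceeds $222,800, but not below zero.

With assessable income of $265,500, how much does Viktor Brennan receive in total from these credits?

Solar Installation Rebate: 24% of the $1,500 excess over $264,000 is $360; credit = $3,275 − $360 = $2,915.
Caregiver Credit: $265,500 is at or below the $270,700 threshold, so the full $6,580 applies.
Health Coverage Credit: 7% of the $42,700 excess over $222,800 is $2,989; credit = $4,350 − $2,989 = $1,361.
Total: $2,915 + $6,580 + $1,361 = $10,856.

$10,856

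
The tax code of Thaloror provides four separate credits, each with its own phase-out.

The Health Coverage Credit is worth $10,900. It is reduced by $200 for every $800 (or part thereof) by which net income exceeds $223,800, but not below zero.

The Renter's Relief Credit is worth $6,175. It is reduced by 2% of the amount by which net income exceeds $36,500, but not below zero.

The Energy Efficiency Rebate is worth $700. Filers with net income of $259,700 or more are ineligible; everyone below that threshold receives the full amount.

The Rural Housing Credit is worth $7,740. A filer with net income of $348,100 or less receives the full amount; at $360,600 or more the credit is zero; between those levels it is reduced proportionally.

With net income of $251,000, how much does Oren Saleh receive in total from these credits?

Health Coverage Credit: income exceeds $223,800 by $27,200, which is 34 full-or-partial $800 increments; reduction = 34 × $200 = $6,800, leaving $4,100.
Renter's Relief Credit: 2% of the $214,500 excess over $36,500 is $4,290; credit = $6,175 − $4,290 = $1,885.
Energy Efficiency Rebate: $251,000 is below the $259,700 cutoff, so the full $700 applies.
Rural Housing Credit: $251,000 is at or below the $348,100 threshold, so the full $7,740 applies.
Total: $4,100 + $1,885 + $700 + $7,740 = $14,425.

$14,425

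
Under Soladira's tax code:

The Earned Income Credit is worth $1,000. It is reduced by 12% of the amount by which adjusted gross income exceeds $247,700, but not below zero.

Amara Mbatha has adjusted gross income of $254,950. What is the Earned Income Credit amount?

$130

Earned Income Credit: 12% of the $7,250 excess over $247,700 is $870; credit = $1,000 − $870 = $130.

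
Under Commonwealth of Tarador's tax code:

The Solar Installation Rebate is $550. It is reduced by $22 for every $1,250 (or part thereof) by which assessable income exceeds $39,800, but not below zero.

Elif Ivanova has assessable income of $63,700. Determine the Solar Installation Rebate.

$110

Solar Installation Rebate: income exceeds $39,800 by $23,900, which is 20 full-or-partial $1,250 increments; reduction = 20 × $22 = $440, leaving $110.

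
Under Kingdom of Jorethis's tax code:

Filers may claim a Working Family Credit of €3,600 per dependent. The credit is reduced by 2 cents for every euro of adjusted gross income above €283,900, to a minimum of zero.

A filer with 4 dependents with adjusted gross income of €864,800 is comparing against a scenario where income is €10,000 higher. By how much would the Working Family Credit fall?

At €864,800 — base = 4 × €3,600 = €14,400. 2% of the €580,900 excess over €283,900 is €11,618; credit = €14,400 − €11,618 = €2,782.
At €874,800 — base = 4 × €3,600 = €14,400. 2% of the €590,900 excess over €283,900 is €11,818; credit = €14,400 − €11,818 = €2,582.
Lost: €2,782 − €2,582 = €200.

€200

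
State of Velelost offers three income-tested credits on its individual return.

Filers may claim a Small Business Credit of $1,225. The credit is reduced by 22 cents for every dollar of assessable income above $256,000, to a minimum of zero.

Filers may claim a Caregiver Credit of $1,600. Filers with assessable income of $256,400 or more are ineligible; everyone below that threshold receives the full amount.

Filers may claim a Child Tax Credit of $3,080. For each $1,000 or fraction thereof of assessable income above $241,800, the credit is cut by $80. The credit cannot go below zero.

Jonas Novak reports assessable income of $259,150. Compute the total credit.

Small Business Credit: 22% of the $3,150 excess over $256,000 is $693; credit = $1,225 − $693 = $532.
Caregiver Credit: $259,150 meets or exceeds the $256,400 cutoff, so the credit is $0.
Child Tax Credit: income exceeds $241,800 by $17,350, which is 18 full-or-partial $1,000 increments; reduction = 18 × $80 = $1,440, leaving $1,640.
Total: $532 + $0 + $1,640 = $2,172.

$2,172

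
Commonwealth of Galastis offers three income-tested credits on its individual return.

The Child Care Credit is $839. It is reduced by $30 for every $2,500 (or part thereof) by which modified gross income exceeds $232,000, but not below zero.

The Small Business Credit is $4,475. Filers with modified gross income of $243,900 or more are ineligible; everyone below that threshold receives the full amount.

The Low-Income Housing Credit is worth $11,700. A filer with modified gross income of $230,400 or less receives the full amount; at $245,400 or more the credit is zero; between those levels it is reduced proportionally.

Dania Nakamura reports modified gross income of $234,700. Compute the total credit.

Child Care Credit: income exceeds $232,000 by $2,700, which is 2 full-or-partial $2,500 increments; reduction = 2 × $30 = $60, leaving $779.
Small Business Credit: $234,700 is below the $243,900 cutoff, so the full $4,475 applies.
Low-Income Housing Credit: $234,700 is $4,300 into a $15,000 phase-out range, leaving 10,700/15,000 of the credit: $11,700 × 10,700/15,000 = $8,346.
Total: $779 + $4,475 + $8,346 = $13,600.

$13,600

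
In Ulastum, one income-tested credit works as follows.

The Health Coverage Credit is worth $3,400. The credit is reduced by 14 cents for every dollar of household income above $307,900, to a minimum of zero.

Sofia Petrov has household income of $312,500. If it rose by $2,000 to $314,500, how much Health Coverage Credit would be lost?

$280

At $312,500 — 14% of the $4,600 excess over $307,900 is $644; credit = $3,400 − $644 = $2,756.
At $314,500 — 14% of the $6,600 excess over $307,900 is $924; credit = $3,400 − $924 = $2,476.
Lost: $2,756 − $2,476 = $280.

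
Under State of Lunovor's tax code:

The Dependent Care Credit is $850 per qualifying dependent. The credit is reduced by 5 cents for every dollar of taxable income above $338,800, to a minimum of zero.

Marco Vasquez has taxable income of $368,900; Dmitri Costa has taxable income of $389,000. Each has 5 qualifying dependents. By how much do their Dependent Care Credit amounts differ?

$1,005

Marco ($368,900): Dependent Care Credit: base = 5 × $850 = $4,250. 5% of the $30,100 excess over $338,800 is $1,505; credit = $4,250 − $1,505 = $2,745.
Dmitri ($389,000): Dependent Care Credit: base = 5 × $850 = $4,250. 5% of the $50,200 excess over $338,800 is $2,510; credit = $4,250 − $2,510 = $1,740.
Difference: |$2,745 − $1,740| = $1,005.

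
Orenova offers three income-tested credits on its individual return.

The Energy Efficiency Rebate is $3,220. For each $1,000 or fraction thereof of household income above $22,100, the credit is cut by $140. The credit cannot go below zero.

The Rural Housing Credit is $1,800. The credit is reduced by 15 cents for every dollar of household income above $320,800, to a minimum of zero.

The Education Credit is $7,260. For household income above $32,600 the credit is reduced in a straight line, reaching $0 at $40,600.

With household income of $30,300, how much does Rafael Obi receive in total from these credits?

$11,020

Energy Efficiency Rebate: income exceeds $22,100 by $8,200, which is 9 full-or-partial $1,000 increments; reduction = 9 × $140 = $1,260, leaving $1,960.
Rural Housing Credit: $30,300 is at or below the $320,800 threshold, so the full $1,800 applies.
Education Credit: $30,300 is at or below the $32,600 threshold, so the full $7,260 applies.
Total: $1,960 + $1,800 + $7,260 = $11,020.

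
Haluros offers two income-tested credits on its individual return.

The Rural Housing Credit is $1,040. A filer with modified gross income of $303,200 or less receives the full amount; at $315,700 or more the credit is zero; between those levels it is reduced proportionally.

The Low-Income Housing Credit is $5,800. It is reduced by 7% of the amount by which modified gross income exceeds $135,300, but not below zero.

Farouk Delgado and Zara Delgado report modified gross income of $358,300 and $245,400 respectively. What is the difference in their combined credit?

Farouk ($358,300): Rural Housing Credit: $358,300 is at or above $315,700, so the credit is $0. Low-Income Housing Credit: 7% of the $223,000 excess over $135,300 is $15,610 ≥ base, so the credit is $0. total $0 + $0 = $0
Zara ($245,400): Rural Housing Credit: $245,400 is at or below the $303,200 threshold, so the full $1,040 applies. Low-Income Housing Credit: 7% of the $110,100 excess over $135,300 is $7,707 ≥ base, so the credit is $0. total $1,040 + $0 = $1,040
Difference: |$0 − $1,040| = $1,040.

$1,040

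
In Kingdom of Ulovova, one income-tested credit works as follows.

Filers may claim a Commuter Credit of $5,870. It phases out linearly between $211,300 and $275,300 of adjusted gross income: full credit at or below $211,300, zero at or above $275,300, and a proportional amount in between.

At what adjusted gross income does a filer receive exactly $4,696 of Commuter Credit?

$224,100

$4,696 is 4,696/5,870 of the full $5,870, so 1,174/5,870 of the $64,000 range has been used: income = $211,300 + $64,000 × 1,174/5,870 = $224,100.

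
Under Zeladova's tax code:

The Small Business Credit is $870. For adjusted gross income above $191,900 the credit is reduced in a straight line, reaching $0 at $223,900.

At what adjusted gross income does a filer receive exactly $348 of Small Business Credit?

$211,100

$348 is 348/870 of the full $870, so 522/870 of the $32,000 range has been used: income = $191,900 + $32,000 × 522/870 = $211,100.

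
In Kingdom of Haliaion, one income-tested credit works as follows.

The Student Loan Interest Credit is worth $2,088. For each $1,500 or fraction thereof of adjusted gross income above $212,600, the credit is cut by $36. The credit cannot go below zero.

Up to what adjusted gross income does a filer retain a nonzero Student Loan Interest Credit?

$298,100

After 57 increments the reduction is 57 × $36 = $2,052, leaving $36; one more increment wipes it out. Increment 57 ends at excess 57 × $1,500 = $85,500, so the highest qualifying income is $212,600 + $85,500 = $298,100.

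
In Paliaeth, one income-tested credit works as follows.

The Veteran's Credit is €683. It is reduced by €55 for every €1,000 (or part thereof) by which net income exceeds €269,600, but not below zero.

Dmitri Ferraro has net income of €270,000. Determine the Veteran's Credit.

Veteran's Credit: income exceeds €269,600 by €400, which is 1 full-or-partial €1,000 increment; reduction = 1 × €55 = €55, leaving €628.

€628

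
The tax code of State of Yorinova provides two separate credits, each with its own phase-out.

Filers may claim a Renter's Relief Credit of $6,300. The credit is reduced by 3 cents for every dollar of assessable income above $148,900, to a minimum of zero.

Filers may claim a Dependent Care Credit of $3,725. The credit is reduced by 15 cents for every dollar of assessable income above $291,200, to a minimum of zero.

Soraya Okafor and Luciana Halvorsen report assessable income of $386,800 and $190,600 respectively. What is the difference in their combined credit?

Soraya ($386,800): Renter's Relief Credit: 3% of the $237,900 excess over $148,900 is $7,137 ≥ base, so the credit is $0. Dependent Care Credit: 15% of the $95,600 excess over $291,200 is $14,340 ≥ base, so the credit is $0. total $0 + $0 = $0
Luciana ($190,600): Renter's Relief Credit: 3% of the $41,700 excess over $148,900 is $1,251; credit = $6,300 − $1,251 = $5,049. Dependent Care Credit: $190,600 is at or below the $291,200 threshold, so the full $3,725 applies. total $5,049 + $3,725 = $8,774
Difference: |$0 − $8,774| = $8,774.

$8,774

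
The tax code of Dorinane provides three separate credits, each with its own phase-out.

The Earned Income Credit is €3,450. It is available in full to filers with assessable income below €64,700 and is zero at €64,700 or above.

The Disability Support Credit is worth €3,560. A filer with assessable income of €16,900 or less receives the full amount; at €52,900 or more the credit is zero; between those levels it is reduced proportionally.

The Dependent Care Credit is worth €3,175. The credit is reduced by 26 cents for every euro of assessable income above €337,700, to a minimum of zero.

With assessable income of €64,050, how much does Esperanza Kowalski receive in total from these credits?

Earned Income Credit: €64,050 is below the €64,700 cutoff, so the full €3,450 applies.
Disability Support Credit: €64,050 is at or above €52,900, so the credit is €0.
Dependent Care Credit: €64,050 is at or below the €337,700 threshold, so the full €3,175 applies.
Total: €3,450 + €0 + €3,175 = €6,625.

€6,625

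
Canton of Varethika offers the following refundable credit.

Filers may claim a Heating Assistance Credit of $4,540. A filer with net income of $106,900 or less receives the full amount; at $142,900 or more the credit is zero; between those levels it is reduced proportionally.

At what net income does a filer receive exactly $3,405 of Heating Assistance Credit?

$115,900

$3,405 is 3,405/4,540 of the full $4,540, so 1,135/4,540 of the $36,000 range has been used: income = $106,900 + $36,000 × 1,135/4,540 = $115,900.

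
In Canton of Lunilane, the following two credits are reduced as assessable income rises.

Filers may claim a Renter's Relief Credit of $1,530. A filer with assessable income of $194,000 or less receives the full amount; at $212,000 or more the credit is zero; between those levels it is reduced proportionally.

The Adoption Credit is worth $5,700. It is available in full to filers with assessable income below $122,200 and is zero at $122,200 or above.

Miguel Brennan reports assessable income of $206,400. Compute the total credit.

Renter's Relief Credit: $206,400 is $12,400 into a $18,000 phase-out range, leaving 5,600/18,000 of the credit: $1,530 × 5,600/18,000 = $476.
Adoption Credit: $206,400 meets or exceeds the $122,200 cutoff, so the credit is $0.
Total: $476 + $0 = $476.

$476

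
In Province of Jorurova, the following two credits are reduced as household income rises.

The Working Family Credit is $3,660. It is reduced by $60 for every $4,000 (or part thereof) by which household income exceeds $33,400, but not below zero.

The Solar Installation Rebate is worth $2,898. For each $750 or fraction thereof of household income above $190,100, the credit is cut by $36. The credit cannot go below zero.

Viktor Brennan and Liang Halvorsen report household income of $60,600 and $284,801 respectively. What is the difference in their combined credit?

Viktor ($60,600): Working Family Credit: income exceeds $33,400 by $27,200, which is 7 full-or-partial $4,000 increments; reduction = 7 × $60 = $420, leaving $3,240. Solar Installation Rebate: $60,600 is at or below the $190,100 threshold, so the full $2,898 applies. total $3,240 + $2,898 = $6,138
Liang ($284,801): Working Family Credit: income exceeds $33,400 by $251,401 → 63 increments × $60 = $3,780 ≥ base, so the credit is $0. Solar Installation Rebate: income exceeds $190,100 by $94,701 → 127 increments × $36 = $4,572 ≥ base, so the credit is $0. total $0 + $0 = $0
Difference: |$6,138 − $0| = $6,138.

$6,138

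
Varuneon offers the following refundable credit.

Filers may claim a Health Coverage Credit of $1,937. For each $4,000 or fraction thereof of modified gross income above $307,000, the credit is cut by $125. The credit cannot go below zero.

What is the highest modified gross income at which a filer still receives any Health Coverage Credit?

$367,000

After 15 increments the reduction is 15 × $125 = $1,875, leaving $62; one more increment wipes it out. Increment 15 ends at excess 15 × $4,000 = $60,000, so the highest qualifying income is $307,000 + $60,000 = $367,000.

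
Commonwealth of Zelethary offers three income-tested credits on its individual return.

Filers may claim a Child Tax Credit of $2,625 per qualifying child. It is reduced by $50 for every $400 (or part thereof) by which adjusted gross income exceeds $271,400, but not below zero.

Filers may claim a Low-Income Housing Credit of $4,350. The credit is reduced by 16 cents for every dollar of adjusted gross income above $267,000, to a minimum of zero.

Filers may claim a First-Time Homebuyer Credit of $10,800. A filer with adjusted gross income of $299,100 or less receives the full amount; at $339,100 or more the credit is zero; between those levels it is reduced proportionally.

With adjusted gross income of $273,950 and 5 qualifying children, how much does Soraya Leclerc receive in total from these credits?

$26,813

Child Tax Credit: base = 5 × $2,625 = $13,125. income exceeds $271,400 by $2,550, which is 7 full-or-partial $400 increments; reduction = 7 × $50 = $350, leaving $12,775.
Low-Income Housing Credit: 16% of the $6,950 excess over $267,000 is $1,112; credit = $4,350 − $1,112 = $3,238.
First-Time Homebuyer Credit: $273,950 is at or below the $299,100 threshold, so the full $10,800 applies.
Total: $12,775 + $3,238 + $10,800 = $26,813.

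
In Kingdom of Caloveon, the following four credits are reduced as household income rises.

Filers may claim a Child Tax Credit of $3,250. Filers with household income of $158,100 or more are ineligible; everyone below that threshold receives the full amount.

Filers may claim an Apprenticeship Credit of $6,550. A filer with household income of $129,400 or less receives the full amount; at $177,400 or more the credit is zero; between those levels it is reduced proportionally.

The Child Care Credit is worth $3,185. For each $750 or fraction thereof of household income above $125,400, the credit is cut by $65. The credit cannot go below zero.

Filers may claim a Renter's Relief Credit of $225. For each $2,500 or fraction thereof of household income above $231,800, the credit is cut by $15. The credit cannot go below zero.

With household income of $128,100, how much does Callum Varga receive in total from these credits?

Child Tax Credit: $128,100 is below the $158,100 cutoff, so the full $3,250 applies.
Apprenticeship Credit: $128,100 is at or below the $129,400 threshold, so the full $6,550 applies.
Child Care Credit: income exceeds $125,400 by $2,700, which is 4 full-or-partial $750 increments; reduction = 4 × $65 = $260, leaving $2,925.
Renter's Relief Credit: $128,100 is at or below the $231,800 threshold, so the full $225 applies.
Total: $3,250 + $6,550 + $2,925 + $225 = $12,950.

$12,950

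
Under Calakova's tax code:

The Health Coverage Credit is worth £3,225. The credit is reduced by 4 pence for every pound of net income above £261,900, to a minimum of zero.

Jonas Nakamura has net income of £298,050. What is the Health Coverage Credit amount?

Health Coverage Credit: 4% of the £36,150 excess over £261,900 is £1,446; credit = £3,225 − £1,446 = £1,779.

£1,779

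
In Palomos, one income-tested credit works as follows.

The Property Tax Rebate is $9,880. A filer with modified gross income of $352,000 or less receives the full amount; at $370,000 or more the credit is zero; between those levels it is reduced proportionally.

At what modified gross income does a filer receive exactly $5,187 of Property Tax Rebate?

$5,187 is 5,187/9,880 of the full $9,880, so 4,693/9,880 of the $18,000 range has been used: income = $352,000 + $18,000 × 4,693/9,880 = $360,550.

$360,550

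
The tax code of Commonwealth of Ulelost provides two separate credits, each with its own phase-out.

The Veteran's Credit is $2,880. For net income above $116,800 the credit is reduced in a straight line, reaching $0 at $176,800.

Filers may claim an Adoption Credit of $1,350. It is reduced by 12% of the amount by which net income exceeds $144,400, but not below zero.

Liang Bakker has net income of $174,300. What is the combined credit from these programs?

$120

Veteran's Credit: $174,300 is $57,500 into a $60,000 phase-out range, leaving 2,500/60,000 of the credit: $2,880 × 2,500/60,000 = $120.
Adoption Credit: 12% of the $29,900 excess over $144,400 is $3,588 ≥ base, so the credit is $0.
Total: $120 + $0 = $120.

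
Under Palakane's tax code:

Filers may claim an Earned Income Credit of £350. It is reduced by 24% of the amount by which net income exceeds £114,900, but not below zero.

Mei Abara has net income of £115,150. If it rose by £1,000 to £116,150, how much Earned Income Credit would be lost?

£240

At £115,150 — 24% of the £250 excess over £114,900 is £60; credit = £350 − £60 = £290.
At £116,150 — 24% of the £1,250 excess over £114,900 is £300; credit = £350 − £300 = £50.
Lost: £290 − £50 = £240.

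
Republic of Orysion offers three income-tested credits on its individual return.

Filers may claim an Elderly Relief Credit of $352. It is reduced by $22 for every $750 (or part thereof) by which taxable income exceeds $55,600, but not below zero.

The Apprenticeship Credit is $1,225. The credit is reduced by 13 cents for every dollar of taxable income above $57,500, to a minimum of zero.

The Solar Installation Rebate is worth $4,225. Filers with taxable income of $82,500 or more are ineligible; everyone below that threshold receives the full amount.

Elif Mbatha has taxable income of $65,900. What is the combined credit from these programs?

$4,402

Elderly Relief Credit: income exceeds $55,600 by $10,300, which is 14 full-or-partial $750 increments; reduction = 14 × $22 = $308, leaving $44.
Apprenticeship Credit: 13% of the $8,400 excess over $57,500 is $1,092; credit = $1,225 − $1,092 = $133.
Solar Installation Rebate: $65,900 is below the $82,500 cutoff, so the full $4,225 applies.
Total: $44 + $133 + $4,225 = $4,402.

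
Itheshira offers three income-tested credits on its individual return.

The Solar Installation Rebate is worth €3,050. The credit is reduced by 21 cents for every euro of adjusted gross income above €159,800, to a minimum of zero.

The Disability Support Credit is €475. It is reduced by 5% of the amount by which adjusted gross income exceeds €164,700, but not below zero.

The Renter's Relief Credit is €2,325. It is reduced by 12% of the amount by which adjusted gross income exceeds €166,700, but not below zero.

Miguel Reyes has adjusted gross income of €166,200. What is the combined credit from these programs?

€4,431

Solar Installation Rebate: 21% of the €6,400 excess over €159,800 is €1,344; credit = €3,050 − €1,344 = €1,706.
Disability Support Credit: 5% of the €1,500 excess over €164,700 is €75; credit = €475 − €75 = €400.
Renter's Relief Credit: €166,200 is at or below the €166,700 threshold, so the full €2,325 applies.
Total: €1,706 + €400 + €2,325 = €4,431.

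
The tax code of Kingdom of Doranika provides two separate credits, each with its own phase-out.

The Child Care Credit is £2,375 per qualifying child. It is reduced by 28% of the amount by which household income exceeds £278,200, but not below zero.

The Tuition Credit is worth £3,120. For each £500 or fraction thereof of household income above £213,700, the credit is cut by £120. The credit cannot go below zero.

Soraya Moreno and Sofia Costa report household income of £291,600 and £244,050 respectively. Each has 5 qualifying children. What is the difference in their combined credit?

Soraya (£291,600): Child Care Credit: base = 5 × £2,375 = £11,875. 28% of the £13,400 excess over £278,200 is £3,752; credit = £11,875 − £3,752 = £8,123. Tuition Credit: income exceeds £213,700 by £77,900 → 156 increments × £120 = £18,720 ≥ base, so the credit is £0. total £8,123 + £0 = £8,123
Sofia (£244,050): Child Care Credit: base = 5 × £2,375 = £11,875. £244,050 is at or below the £278,200 threshold, so the full £11,875 applies. Tuition Credit: income exceeds £213,700 by £30,350 → 61 increments × £120 = £7,320 ≥ base, so the credit is £0. total £11,875 + £0 = £11,875
Difference: |£8,123 − £11,875| = £3,752.

£3,752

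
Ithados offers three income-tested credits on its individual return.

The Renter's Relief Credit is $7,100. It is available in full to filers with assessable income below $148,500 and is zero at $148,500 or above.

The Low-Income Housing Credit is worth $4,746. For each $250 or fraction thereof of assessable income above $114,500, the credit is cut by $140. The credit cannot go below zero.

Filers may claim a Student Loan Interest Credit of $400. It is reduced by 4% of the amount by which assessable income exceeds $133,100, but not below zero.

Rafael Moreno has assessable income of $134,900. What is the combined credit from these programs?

$7,428

Renter's Relief Credit: $134,900 is below the $148,500 cutoff, so the full $7,100 applies.
Low-Income Housing Credit: income exceeds $114,500 by $20,400 → 82 increments × $140 = $11,480 ≥ base, so the credit is $0.
Student Loan Interest Credit: 4% of the $1,800 excess over $133,100 is $72; credit = $400 − $72 = $328.
Total: $7,100 + $0 + $328 = $7,428.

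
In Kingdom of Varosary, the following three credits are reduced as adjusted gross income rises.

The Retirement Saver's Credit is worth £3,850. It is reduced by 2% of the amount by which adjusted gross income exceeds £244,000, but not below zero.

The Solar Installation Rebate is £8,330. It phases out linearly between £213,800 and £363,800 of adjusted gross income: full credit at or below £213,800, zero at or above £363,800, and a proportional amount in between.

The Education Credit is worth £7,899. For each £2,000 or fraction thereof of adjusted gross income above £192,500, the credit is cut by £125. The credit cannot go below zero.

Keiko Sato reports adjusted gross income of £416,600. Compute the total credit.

£398

Retirement Saver's Credit: 2% of the £172,600 excess over £244,000 is £3,452; credit = £3,850 − £3,452 = £398.
Solar Installation Rebate: £416,600 is at or above £363,800, so the credit is £0.
Education Credit: income exceeds £192,500 by £224,100 → 113 increments × £125 = £14,125 ≥ base, so the credit is £0.
Total: £398 + £0 + £0 = £398.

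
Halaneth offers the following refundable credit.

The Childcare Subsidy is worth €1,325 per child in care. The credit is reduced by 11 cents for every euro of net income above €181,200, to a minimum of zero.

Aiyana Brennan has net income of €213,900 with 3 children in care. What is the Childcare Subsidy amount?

€378

Childcare Subsidy: base = 3 × €1,325 = €3,975. 11% of the €32,700 excess over €181,200 is €3,597; credit = €3,975 − €3,597 = €378.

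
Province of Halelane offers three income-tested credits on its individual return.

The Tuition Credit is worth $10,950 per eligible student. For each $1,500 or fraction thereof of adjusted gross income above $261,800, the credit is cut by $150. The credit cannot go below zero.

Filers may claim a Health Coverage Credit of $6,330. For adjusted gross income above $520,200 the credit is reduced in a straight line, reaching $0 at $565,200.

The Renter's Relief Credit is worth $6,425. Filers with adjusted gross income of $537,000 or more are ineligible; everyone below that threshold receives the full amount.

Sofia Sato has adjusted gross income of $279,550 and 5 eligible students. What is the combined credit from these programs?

$65,705

Tuition Credit: base = 5 × $10,950 = $54,750. income exceeds $261,800 by $17,750, which is 12 full-or-partial $1,500 increments; reduction = 12 × $150 = $1,800, leaving $52,950.
Health Coverage Credit: $279,550 is at or below the $520,200 threshold, so the full $6,330 applies.
Renter's Relief Credit: $279,550 is below the $537,000 cutoff, so the full $6,425 applies.
Total: $52,950 + $6,330 + $6,425 = $65,705.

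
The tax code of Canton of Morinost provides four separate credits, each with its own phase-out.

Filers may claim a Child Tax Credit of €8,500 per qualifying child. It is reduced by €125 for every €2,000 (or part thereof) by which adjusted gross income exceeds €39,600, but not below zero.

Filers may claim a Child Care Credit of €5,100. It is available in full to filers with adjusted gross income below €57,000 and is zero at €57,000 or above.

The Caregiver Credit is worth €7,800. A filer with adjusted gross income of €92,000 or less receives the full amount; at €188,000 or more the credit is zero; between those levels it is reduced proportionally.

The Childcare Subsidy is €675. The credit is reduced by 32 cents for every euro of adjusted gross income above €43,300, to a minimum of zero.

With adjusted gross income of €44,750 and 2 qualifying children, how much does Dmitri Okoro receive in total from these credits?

€29,736

Child Tax Credit: base = 2 × €8,500 = €17,000. income exceeds €39,600 by €5,150, which is 3 full-or-partial €2,000 increments; reduction = 3 × €125 = €375, leaving €16,625.
Child Care Credit: €44,750 is below the €57,000 cutoff, so the full €5,100 applies.
Caregiver Credit: €44,750 is at or below the €92,000 threshold, so the full €7,800 applies.
Childcare Subsidy: 32% of the €1,450 excess over €43,300 is €464; credit = €675 − €464 = €211.
Total: €16,625 + €5,100 + €7,800 + €211 = €29,736.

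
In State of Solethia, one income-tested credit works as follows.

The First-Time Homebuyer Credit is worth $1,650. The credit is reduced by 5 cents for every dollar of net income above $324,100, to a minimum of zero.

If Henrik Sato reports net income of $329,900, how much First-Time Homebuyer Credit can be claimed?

$1,360

First-Time Homebuyer Credit: 5% of the $5,800 excess over $324,100 is $290; credit = $1,650 − $290 = $1,360.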